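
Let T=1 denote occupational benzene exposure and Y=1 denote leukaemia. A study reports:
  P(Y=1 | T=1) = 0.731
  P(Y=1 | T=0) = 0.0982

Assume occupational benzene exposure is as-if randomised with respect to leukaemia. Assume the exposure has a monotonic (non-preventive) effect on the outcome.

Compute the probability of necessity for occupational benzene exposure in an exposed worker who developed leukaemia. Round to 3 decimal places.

Let p₁ = 0.731, p₀ = 0.0982.
Under exogeneity and monotonicity, PN = (p₁ − p₀) / p₁.
PN = (0.731 − 0.0982) / 0.731 = 0.6328 / 0.731 ≈ 0.8657

PN ≈ 0.866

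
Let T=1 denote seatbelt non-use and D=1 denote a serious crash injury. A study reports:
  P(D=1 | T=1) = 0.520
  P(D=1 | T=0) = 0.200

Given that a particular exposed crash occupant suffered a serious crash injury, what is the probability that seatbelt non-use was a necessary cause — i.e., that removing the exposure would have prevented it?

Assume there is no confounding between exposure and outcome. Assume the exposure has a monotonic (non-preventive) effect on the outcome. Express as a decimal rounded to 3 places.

PN ≈ 0.615

Let p₁ = 0.52, p₀ = 0.2.
Under exogeneity and monotonicity, PN = (p₁ − p₀) / p₁.
PN = (0.52 − 0.2) / 0.52 = 0.32 / 0.52 ≈ 0.6154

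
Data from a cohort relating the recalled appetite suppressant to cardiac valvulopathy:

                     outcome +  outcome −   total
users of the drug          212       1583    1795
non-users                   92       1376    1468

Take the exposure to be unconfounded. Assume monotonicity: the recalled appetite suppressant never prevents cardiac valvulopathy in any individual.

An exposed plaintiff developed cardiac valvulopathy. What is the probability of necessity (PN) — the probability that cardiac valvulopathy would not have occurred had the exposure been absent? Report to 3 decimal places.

PN ≈ 0.469

p₁ = P(outcome | exposed) = 212/1795 = 0.11811
p₀ = P(outcome | unexposed) = 92/1468 = 0.06267
Under exogeneity and monotonicity, PN = (p₁ − p₀)/p₁.
PN = (0.11811 − 0.06267) / 0.11811 ≈ 0.4694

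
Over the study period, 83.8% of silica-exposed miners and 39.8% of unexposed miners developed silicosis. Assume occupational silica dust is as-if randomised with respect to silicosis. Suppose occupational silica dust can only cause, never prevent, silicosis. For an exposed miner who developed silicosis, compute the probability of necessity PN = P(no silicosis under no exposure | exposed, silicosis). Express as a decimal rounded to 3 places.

p₁ = 0.838, p₀ = 0.398.
Under exogeneity and monotonicity, PN = (p₁ − p₀) / p₁.
PN = (0.838 − 0.398) / 0.838 = 0.44 / 0.838 ≈ 0.5251

PN ≈ 0.525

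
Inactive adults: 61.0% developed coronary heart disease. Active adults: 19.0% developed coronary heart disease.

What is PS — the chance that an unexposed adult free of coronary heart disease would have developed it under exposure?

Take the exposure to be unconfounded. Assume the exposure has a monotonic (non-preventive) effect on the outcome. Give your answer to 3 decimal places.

p₁ = 0.61, p₀ = 0.19.
Under exogeneity and monotonicity, PS = (p₁ − p₀) / (1 − p₀).
PS = (0.61 − 0.19) / (1 − 0.19) = 0.42 / 0.81 ≈ 0.5185

PS ≈ 0.519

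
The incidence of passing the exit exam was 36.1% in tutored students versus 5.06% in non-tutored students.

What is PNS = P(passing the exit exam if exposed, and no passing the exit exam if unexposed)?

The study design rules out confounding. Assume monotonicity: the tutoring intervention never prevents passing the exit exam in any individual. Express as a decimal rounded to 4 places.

PNS ≈ 0.3104

p₁ = 0.361, p₀ = 0.0506.
Under exogeneity and monotonicity, PNS = p₁ − p₀.
PNS = 0.361 − 0.0506 = 0.3104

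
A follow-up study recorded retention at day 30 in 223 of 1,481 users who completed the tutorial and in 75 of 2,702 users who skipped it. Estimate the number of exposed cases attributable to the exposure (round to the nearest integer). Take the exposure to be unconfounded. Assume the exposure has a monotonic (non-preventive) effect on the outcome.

p₁ = P(outcome | exposed) = 223/1481 = 0.15057
p₀ = P(outcome | unexposed) = 75/2702 = 0.027757
PN = (p₁ − p₀)/p₁ = (0.15057 − 0.027757) / 0.15057 ≈ 0.81566.
Attributable cases ≈ PN × (exposed cases) = 0.81566 × 223 ≈ 181.89.

about 182 cases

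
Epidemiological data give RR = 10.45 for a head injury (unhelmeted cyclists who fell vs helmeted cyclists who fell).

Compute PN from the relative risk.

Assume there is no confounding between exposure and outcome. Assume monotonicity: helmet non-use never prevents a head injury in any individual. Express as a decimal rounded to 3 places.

PN ≈ 0.904

Under exogeneity and monotonicity, PN = (RR − 1) / RR = 1 − 1/RR.
PN = (10.45 − 1) / 10.45 = 9.45 / 10.45 ≈ 0.9043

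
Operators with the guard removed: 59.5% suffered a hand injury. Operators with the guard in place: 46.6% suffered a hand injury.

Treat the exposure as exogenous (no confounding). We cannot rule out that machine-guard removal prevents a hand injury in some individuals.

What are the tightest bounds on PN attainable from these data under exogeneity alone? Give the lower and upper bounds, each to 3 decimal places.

0.217 ≤ PN ≤ 0.897

p₁ = 0.595, p₀ = 0.466.
Under exogeneity alone the bounds on PN are max{0,(p₁−p₀)/p₁} ≤ PN ≤ min{1,(1−p₀)/p₁}.
  lower = (p₁ − p₀)/p₁ = 0.129 / 0.595 ≈ 0.2168
  upper = min{1, (1 − p₀)/p₁} = 0.534 / 0.595 ≈ 0.8975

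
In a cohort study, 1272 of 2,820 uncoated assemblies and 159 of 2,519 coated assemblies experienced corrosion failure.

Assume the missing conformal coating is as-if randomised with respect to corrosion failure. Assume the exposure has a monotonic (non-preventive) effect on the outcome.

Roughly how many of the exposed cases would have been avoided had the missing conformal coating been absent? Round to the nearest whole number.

about 1094 cases

p₁ = P(outcome | exposed) = 1272/2820 = 0.45106
p₀ = P(outcome | unexposed) = 159/2519 = 0.06312
PN = (p₁ − p₀)/p₁ = (0.45106 − 0.06312) / 0.45106 ≈ 0.86006.
Attributable cases ≈ PN × (exposed cases) = 0.86006 × 1272 ≈ 1094.00.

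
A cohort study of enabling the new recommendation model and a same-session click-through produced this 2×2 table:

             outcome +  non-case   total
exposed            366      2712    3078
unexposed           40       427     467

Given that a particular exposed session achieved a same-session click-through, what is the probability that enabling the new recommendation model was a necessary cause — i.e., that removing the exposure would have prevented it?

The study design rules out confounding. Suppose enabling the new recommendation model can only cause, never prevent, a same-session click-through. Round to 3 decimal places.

PN ≈ 0.280

p₁ = P(outcome | exposed) = 366/3078 = 0.11891
p₀ = P(outcome | unexposed) = 40/467 = 0.085653
Under exogeneity and monotonicity, PN = (p₁ − p₀)/p₁.
PN = (0.11891 − 0.085653) / 0.11891 ≈ 0.2797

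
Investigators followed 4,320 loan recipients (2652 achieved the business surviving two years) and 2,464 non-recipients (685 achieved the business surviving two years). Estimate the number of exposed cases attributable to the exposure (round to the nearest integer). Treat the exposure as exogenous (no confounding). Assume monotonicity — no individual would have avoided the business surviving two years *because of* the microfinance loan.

p₁ = P(outcome | exposed) = 2652/4320 = 0.61389
p₀ = P(outcome | unexposed) = 685/2464 = 0.278
PN = (p₁ − p₀)/p₁ = (0.61389 − 0.278) / 0.61389 ≈ 0.54714.
Attributable cases ≈ PN × (exposed cases) = 0.54714 × 2652 ≈ 1451.03.

about 1451 cases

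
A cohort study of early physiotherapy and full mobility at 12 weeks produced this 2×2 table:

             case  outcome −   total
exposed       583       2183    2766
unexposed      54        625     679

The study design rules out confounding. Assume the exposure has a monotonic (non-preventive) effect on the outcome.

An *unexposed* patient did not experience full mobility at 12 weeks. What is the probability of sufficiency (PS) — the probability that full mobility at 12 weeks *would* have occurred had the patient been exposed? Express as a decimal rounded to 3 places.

p₁ = P(outcome | exposed) = 583/2766 = 0.21077
p₀ = P(outcome | unexposed) = 54/679 = 0.079529
Under exogeneity and monotonicity, PS = (p₁ − p₀)/(1 − p₀).
PS = (0.21077 − 0.079529) / 0.92047 ≈ 0.1426

PS ≈ 0.143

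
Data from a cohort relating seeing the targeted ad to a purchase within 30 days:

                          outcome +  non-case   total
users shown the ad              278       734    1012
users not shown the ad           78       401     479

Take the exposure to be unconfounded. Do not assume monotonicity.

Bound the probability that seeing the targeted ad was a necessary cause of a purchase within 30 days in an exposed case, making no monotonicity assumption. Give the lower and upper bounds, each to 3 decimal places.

0.407 ≤ PN ≤ 1.000

p₁ = P(outcome | exposed) = 278/1012 = 0.2747
p₀ = P(outcome | unexposed) = 78/479 = 0.16284
Under exogeneity alone the bounds on PN are max{0,(p₁−p₀)/p₁} ≤ PN ≤ min{1,(1−p₀)/p₁}.
  lower = (p₁ − p₀)/p₁ = 0.11186 / 0.2747 ≈ 0.4072
  upper = min{1, (1 − p₀)/p₁} = 0.83716 / 0.2747 ≈ 3.0475 → capped at 1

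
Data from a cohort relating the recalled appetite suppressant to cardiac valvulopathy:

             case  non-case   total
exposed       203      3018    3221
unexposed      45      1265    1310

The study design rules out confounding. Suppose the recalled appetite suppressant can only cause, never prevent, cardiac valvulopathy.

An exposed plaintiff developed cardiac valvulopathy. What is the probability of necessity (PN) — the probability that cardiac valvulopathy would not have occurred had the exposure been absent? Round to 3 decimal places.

p₁ = P(outcome | exposed) = 203/3221 = 0.063024
p₀ = P(outcome | unexposed) = 45/1310 = 0.034351
Under exogeneity and monotonicity, PN = (p₁ − p₀) / p₁.
PN = (0.063024 − 0.034351) / 0.063024 = 0.028673 / 0.063024 ≈ 0.4550

PN ≈ 0.455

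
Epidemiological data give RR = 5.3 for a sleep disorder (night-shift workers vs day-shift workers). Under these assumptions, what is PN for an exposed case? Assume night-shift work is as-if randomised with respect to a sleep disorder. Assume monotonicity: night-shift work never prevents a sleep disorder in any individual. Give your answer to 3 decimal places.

PN ≈ 0.811

Under exogeneity and monotonicity, PN = (RR − 1) / RR = 1 − 1/RR.
PN = (5.3 − 1) / 5.3 = 4.3 / 5.3 ≈ 0.8113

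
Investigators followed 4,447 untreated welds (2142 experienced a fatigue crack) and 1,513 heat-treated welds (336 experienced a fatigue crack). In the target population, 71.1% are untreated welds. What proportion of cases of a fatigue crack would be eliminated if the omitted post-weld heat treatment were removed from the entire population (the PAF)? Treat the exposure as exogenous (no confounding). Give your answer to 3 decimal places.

p₁ = P(outcome | exposed) = 2142/4447 = 0.48167
p₀ = P(outcome | unexposed) = 336/1513 = 0.22208
Overall risk P(Y=1) = π·p₁ + (1−π)·p₀ = 0.711×0.48167 + 0.289×0.22208 = 0.40665.
Under exogeneity, PAF = [P(Y=1) − p₀] / P(Y=1).
PAF = (0.40665 − 0.22208) / 0.40665 ≈ 0.4539

PAF ≈ 0.454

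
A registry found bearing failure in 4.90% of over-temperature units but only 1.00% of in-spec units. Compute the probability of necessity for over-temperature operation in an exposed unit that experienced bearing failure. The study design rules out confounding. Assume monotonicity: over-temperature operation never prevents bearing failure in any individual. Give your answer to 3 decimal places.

p₁ = 0.049, p₀ = 0.01.
Under exogeneity and monotonicity, PN = (p₁ − p₀) / p₁.
PN = (0.049 − 0.01) / 0.049 = 0.039 / 0.049 ≈ 0.7959

PN ≈ 0.796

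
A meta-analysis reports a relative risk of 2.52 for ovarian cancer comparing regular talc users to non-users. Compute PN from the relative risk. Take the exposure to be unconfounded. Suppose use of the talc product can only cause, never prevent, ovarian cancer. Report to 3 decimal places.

Under exogeneity and monotonicity, PN = (RR − 1) / RR = 1 − 1/RR.
PN = (2.52 − 1) / 2.52 = 1.52 / 2.52 ≈ 0.6032

PN ≈ 0.603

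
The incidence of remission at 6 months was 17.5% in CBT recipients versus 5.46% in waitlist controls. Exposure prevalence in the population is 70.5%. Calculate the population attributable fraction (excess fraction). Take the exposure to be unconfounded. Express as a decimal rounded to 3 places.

p₁ = 0.175, p₀ = 0.0546.
Overall risk P(Y=1) = π·p₁ + (1−π)·p₀ = 0.705×0.175 + 0.295×0.0546 = 0.13948.
Under exogeneity, PAF = [P(Y=1) − p₀] / P(Y=1).
PAF = (0.13948 − 0.0546) / 0.13948 ≈ 0.6086

PAF ≈ 0.609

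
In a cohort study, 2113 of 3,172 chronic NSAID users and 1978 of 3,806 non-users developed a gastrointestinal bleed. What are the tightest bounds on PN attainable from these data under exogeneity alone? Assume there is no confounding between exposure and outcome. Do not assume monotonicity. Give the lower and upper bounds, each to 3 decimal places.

p₁ = P(outcome | exposed) = 2113/3172 = 0.66614
p₀ = P(outcome | unexposed) = 1978/3806 = 0.51971
Under exogeneity alone the bounds on PN are max{0,(p₁−p₀)/p₁} ≤ PN ≤ min{1,(1−p₀)/p₁}.
  lower = (p₁ − p₀)/p₁ = 0.14644 / 0.66614 ≈ 0.2198
  upper = min{1, (1 − p₀)/p₁} = 0.48029 / 0.66614 ≈ 0.7210

0.220 ≤ PN ≤ 0.721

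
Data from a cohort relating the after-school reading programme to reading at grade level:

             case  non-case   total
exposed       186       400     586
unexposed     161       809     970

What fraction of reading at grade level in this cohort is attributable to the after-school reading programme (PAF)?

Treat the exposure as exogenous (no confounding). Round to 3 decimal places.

p₁ = P(outcome | exposed) = 186/586 = 0.31741
p₀ = P(outcome | unexposed) = 161/970 = 0.16598
Exposure prevalence π = 586/1556 = 0.37661; overall risk P(Y=1) = 0.22301.
Under exogeneity, PAF = [P(Y=1) − p₀]/P(Y=1).
PAF = (0.22301 − 0.16598) / 0.22301 ≈ 0.2557

PAF ≈ 0.256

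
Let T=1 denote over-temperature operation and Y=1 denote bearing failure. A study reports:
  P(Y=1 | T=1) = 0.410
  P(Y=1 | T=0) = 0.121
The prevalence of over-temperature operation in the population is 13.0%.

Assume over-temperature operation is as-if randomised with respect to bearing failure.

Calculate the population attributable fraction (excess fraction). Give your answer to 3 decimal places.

PAF ≈ 0.237

Let p₁ = 0.41, p₀ = 0.121.
Overall risk P(Y=1) = π·p₁ + (1−π)·p₀ = 0.13×0.41 + 0.87×0.121 = 0.15857.
Under exogeneity, PAF = [P(Y=1) − p₀] / P(Y=1).
PAF = (0.15857 − 0.121) / 0.15857 ≈ 0.2369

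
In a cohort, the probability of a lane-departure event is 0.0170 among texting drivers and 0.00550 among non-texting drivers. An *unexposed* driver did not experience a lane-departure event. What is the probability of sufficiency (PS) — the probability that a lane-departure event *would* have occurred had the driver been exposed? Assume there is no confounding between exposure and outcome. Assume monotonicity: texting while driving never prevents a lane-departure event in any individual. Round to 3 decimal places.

PS ≈ 0.012

Let p₁ = 0.017, p₀ = 0.0055.
Under exogeneity and monotonicity, PS = (p₁ − p₀) / (1 − p₀).
PS = (0.017 − 0.0055) / (1 − 0.0055) = 0.0115 / 0.9945 ≈ 0.0116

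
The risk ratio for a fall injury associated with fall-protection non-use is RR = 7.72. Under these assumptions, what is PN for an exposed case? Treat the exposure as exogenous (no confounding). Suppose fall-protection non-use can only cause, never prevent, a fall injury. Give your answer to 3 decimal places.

PN ≈ 0.870

Under exogeneity and monotonicity, PN = (RR − 1) / RR = 1 − 1/RR.
PN = (7.72 − 1) / 7.72 = 6.72 / 7.72 ≈ 0.8705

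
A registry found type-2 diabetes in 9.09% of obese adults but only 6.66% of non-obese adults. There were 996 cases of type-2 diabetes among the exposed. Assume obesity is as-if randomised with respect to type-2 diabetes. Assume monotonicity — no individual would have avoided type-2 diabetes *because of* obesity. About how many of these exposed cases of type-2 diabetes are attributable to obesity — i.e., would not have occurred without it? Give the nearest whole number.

about 266 cases

p₁ = 0.0909, p₀ = 0.0666.
PN = (p₁ − p₀)/p₁ = (0.0909 − 0.0666) / 0.0909 ≈ 0.26733.
Attributable cases ≈ PN × (exposed cases) = 0.26733 × 996 ≈ 266.26.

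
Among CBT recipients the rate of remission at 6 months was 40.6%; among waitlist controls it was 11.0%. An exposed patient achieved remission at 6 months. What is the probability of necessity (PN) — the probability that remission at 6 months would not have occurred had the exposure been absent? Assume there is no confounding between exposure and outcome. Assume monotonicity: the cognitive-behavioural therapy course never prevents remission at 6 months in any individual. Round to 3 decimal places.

p₁ = 0.406, p₀ = 0.11.
Under exogeneity and monotonicity, PN = (p₁ − p₀) / p₁.
PN = (0.406 − 0.11) / 0.406 = 0.296 / 0.406 ≈ 0.7291

PN ≈ 0.729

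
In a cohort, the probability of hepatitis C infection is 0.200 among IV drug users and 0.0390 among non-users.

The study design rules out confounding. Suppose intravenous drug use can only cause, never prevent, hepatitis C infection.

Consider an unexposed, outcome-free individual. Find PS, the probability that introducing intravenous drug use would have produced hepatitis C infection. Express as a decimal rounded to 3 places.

PS ≈ 0.168

Let p₁ = 0.2, p₀ = 0.039.
Under exogeneity and monotonicity, PS = (p₁ − p₀) / (1 − p₀).
PS = (0.2 − 0.039) / (1 − 0.039) = 0.161 / 0.961 ≈ 0.1675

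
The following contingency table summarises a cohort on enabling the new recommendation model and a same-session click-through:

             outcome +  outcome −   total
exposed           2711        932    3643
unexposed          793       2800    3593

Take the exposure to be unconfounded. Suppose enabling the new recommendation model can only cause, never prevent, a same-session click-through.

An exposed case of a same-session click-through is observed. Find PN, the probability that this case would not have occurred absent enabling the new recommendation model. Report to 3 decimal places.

p₁ = P(outcome | exposed) = 2711/3643 = 0.74417
p₀ = P(outcome | unexposed) = 793/3593 = 0.22071
Under exogeneity and monotonicity, PN = (p₁ − p₀)/p₁.
PN = (0.74417 − 0.22071) / 0.74417 ≈ 0.7034

PN ≈ 0.703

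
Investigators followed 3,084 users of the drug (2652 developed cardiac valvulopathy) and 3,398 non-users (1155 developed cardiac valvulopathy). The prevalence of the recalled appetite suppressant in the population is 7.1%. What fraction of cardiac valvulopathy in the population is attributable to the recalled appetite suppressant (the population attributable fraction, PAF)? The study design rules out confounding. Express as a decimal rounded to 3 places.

p₁ = P(outcome | exposed) = 2652/3084 = 0.85992
p₀ = P(outcome | unexposed) = 1155/3398 = 0.33991
Overall risk P(Y=1) = π·p₁ + (1−π)·p₀ = 0.071×0.85992 + 0.929×0.33991 = 0.37683.
Under exogeneity, PAF = [P(Y=1) − p₀] / P(Y=1).
PAF = (0.37683 − 0.33991) / 0.37683 ≈ 0.0980

PAF ≈ 0.098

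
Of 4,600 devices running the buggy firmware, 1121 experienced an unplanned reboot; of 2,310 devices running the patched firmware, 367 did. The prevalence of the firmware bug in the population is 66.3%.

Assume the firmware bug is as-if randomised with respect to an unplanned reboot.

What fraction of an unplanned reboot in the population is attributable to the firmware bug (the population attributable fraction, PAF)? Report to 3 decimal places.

PAF ≈ 0.261

p₁ = P(outcome | exposed) = 1121/4600 = 0.2437
p₀ = P(outcome | unexposed) = 367/2310 = 0.15887
Overall risk P(Y=1) = π·p₁ + (1−π)·p₀ = 0.663×0.2437 + 0.337×0.15887 = 0.21511.
Under exogeneity, PAF = [P(Y=1) − p₀] / P(Y=1).
PAF = (0.21511 − 0.15887) / 0.21511 ≈ 0.2614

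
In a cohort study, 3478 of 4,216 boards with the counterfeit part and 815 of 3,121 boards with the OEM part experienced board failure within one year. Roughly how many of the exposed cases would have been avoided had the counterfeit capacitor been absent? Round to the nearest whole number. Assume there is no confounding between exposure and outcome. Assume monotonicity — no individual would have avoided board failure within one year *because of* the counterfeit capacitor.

p₁ = P(outcome | exposed) = 3478/4216 = 0.82495
p₀ = P(outcome | unexposed) = 815/3121 = 0.26113
PN = (p₁ − p₀)/p₁ = (0.82495 − 0.26113) / 0.82495 ≈ 0.68346.
Attributable cases ≈ PN × (exposed cases) = 0.68346 × 3478 ≈ 2377.06.

about 2377 cases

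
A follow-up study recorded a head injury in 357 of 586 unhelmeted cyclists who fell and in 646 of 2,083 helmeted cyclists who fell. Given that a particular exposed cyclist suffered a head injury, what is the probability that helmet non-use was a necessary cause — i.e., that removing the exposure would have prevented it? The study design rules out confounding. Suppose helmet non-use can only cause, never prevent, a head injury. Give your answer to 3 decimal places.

p₁ = P(outcome | exposed) = 357/586 = 0.60922
p₀ = P(outcome | unexposed) = 646/2083 = 0.31013
Under exogeneity and monotonicity, PN = (p₁ − p₀) / p₁.
PN = (0.60922 − 0.31013) / 0.60922 = 0.29909 / 0.60922 ≈ 0.4909

PN ≈ 0.491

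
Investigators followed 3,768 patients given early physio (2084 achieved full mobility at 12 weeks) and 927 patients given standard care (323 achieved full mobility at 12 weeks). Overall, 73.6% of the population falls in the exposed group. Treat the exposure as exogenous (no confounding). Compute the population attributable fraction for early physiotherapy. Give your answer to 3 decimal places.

PAF ≈ 0.302

p₁ = P(outcome | exposed) = 2084/3768 = 0.55308
p₀ = P(outcome | unexposed) = 323/927 = 0.34844
Overall risk P(Y=1) = π·p₁ + (1−π)·p₀ = 0.736×0.55308 + 0.264×0.34844 = 0.49905.
Under exogeneity, PAF = [P(Y=1) − p₀] / P(Y=1).
PAF = (0.49905 − 0.34844) / 0.49905 ≈ 0.3018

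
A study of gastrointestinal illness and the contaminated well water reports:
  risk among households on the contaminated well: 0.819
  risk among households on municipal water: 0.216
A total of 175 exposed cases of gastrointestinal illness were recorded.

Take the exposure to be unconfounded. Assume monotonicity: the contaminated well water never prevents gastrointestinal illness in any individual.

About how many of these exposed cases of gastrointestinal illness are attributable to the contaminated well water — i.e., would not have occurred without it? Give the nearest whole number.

Let p₁ = 0.819, p₀ = 0.216.
PN = (p₁ − p₀)/p₁ = (0.819 − 0.216) / 0.819 ≈ 0.73626.
Attributable cases ≈ PN × (exposed cases) = 0.73626 × 175 ≈ 128.85.

about 129 cases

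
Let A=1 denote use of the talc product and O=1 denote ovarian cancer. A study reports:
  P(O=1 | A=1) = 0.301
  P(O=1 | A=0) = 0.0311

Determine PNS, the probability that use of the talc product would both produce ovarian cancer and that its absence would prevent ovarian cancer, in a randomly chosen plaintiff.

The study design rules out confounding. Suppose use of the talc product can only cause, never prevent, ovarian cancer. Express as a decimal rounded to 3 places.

Let p₁ = 0.301, p₀ = 0.0311.
Under exogeneity and monotonicity, PNS = p₁ − p₀.
PNS = 0.301 − 0.0311 = 0.2699

PNS ≈ 0.270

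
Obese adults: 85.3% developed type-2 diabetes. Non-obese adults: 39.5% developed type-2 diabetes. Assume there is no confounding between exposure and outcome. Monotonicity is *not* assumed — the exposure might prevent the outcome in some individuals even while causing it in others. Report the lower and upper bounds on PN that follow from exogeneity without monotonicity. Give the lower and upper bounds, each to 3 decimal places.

p₁ = 0.853, p₀ = 0.395.
Under exogeneity alone the bounds on PN are max{0,(p₁−p₀)/p₁} ≤ PN ≤ min{1,(1−p₀)/p₁}.
  lower = (p₁ − p₀)/p₁ = 0.458 / 0.853 ≈ 0.5369
  upper = min{1, (1 − p₀)/p₁} = 0.605 / 0.853 ≈ 0.7093

0.537 ≤ PN ≤ 0.709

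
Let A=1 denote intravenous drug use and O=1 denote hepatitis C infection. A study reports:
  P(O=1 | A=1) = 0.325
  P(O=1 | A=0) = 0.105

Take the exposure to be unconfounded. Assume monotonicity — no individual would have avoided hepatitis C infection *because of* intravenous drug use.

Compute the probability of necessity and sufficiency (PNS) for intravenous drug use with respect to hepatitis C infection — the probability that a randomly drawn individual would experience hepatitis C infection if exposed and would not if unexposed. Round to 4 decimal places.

Let p₁ = 0.325, p₀ = 0.105.
Under exogeneity and monotonicity, PNS = p₁ − p₀.
PNS = 0.325 − 0.105 = 0.22

PNS ≈ 0.2200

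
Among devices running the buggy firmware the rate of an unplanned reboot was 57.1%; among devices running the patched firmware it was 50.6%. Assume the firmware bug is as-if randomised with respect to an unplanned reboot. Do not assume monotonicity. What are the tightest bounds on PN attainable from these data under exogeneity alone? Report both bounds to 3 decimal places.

0.114 ≤ PN ≤ 0.865

p₁ = 0.571, p₀ = 0.506.
Under exogeneity alone the bounds on PN are max{0,(p₁−p₀)/p₁} ≤ PN ≤ min{1,(1−p₀)/p₁}.
  lower = (p₁ − p₀)/p₁ = 0.065 / 0.571 ≈ 0.1138
  upper = min{1, (1 − p₀)/p₁} = 0.494 / 0.571 ≈ 0.8651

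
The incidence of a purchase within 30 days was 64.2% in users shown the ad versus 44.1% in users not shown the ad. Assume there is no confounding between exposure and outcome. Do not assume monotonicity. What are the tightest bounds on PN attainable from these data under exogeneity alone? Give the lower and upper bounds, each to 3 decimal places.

0.313 ≤ PN ≤ 0.871

p₁ = 0.642, p₀ = 0.441.
Under exogeneity alone the bounds on PN are max{0,(p₁−p₀)/p₁} ≤ PN ≤ min{1,(1−p₀)/p₁}.
  lower = (p₁ − p₀)/p₁ = 0.201 / 0.642 ≈ 0.3131
  upper = min{1, (1 − p₀)/p₁} = 0.559 / 0.642 ≈ 0.8707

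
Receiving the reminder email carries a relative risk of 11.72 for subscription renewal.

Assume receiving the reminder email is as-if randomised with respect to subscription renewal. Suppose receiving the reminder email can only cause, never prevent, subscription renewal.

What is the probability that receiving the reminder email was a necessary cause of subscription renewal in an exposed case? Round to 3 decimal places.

PN ≈ 0.915

Under exogeneity and monotonicity, PN = (RR − 1) / RR = 1 − 1/RR.
PN = (11.72 − 1) / 11.72 = 10.72 / 11.72 ≈ 0.9147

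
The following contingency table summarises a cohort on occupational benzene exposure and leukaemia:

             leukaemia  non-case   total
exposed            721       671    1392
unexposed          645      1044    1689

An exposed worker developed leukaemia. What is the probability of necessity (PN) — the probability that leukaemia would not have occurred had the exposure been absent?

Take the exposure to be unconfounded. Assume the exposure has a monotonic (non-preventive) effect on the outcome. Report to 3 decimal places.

PN ≈ 0.263

p₁ = P(outcome | exposed) = 721/1392 = 0.51796
p₀ = P(outcome | unexposed) = 645/1689 = 0.38188
Under exogeneity and monotonicity, PN = (p₁ − p₀)/p₁.
PN = (0.51796 − 0.38188) / 0.51796 ≈ 0.2627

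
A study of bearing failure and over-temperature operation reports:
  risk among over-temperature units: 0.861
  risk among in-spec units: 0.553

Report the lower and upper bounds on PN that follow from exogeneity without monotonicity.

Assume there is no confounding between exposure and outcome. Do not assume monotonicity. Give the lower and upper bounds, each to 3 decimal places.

0.358 ≤ PN ≤ 0.519

Let p₁ = 0.861, p₀ = 0.553.
Under exogeneity alone the bounds on PN are max{0,(p₁−p₀)/p₁} ≤ PN ≤ min{1,(1−p₀)/p₁}.
  lower = (p₁ − p₀)/p₁ = 0.308 / 0.861 ≈ 0.3577
  upper = min{1, (1 − p₀)/p₁} = 0.447 / 0.861 ≈ 0.5192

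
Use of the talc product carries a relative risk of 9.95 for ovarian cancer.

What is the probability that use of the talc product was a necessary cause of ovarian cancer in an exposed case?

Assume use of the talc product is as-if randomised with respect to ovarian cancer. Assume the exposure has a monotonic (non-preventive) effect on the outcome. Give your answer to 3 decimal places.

Under exogeneity and monotonicity, PN = (RR − 1) / RR = 1 − 1/RR.
PN = (9.95 − 1) / 9.95 = 8.95 / 9.95 ≈ 0.8995

PN ≈ 0.899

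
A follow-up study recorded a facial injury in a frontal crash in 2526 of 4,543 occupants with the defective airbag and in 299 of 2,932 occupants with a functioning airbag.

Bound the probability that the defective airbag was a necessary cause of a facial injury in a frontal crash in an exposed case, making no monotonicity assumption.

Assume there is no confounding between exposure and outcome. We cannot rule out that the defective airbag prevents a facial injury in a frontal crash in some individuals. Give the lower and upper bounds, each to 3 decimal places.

p₁ = P(outcome | exposed) = 2526/4543 = 0.55602
p₀ = P(outcome | unexposed) = 299/2932 = 0.10198
Under exogeneity alone the bounds on PN are max{0,(p₁−p₀)/p₁} ≤ PN ≤ min{1,(1−p₀)/p₁}.
  lower = (p₁ − p₀)/p₁ = 0.45404 / 0.55602 ≈ 0.8166
  upper = min{1, (1 − p₀)/p₁} = 0.89802 / 0.55602 ≈ 1.6151 → capped at 1

0.817 ≤ PN ≤ 1.000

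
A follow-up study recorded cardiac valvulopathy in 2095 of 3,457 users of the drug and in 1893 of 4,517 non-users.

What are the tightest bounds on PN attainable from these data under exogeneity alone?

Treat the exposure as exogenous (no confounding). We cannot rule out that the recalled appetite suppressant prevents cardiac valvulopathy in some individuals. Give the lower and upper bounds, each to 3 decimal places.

p₁ = P(outcome | exposed) = 2095/3457 = 0.60602
p₀ = P(outcome | unexposed) = 1893/4517 = 0.41908
Under exogeneity alone the bounds on PN are max{0,(p₁−p₀)/p₁} ≤ PN ≤ min{1,(1−p₀)/p₁}.
  lower = (p₁ − p₀)/p₁ = 0.18693 / 0.60602 ≈ 0.3085
  upper = min{1, (1 − p₀)/p₁} = 0.58092 / 0.60602 ≈ 0.9586

0.308 ≤ PN ≤ 0.959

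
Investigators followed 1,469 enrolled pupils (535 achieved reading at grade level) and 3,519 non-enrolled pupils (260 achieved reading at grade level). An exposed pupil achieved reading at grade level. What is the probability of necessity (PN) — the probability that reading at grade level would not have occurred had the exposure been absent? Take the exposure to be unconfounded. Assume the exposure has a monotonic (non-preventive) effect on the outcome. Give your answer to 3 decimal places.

PN ≈ 0.797

p₁ = P(outcome | exposed) = 535/1469 = 0.36419
p₀ = P(outcome | unexposed) = 260/3519 = 0.073885
Under exogeneity and monotonicity, PN = (p₁ − p₀) / p₁.
PN = (0.36419 − 0.073885) / 0.36419 = 0.29031 / 0.36419 ≈ 0.7971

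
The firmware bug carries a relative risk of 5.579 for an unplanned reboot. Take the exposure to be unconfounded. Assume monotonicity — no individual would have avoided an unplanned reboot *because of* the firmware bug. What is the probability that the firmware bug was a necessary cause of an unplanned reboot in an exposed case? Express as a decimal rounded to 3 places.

Under exogeneity and monotonicity, PN = (RR − 1) / RR = 1 − 1/RR.
PN = (5.579 − 1) / 5.579 = 4.579 / 5.579 ≈ 0.8208

PN ≈ 0.821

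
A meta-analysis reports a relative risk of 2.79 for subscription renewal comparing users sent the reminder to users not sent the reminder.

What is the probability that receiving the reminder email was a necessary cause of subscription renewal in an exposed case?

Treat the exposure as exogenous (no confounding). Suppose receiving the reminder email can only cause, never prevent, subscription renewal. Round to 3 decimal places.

Under exogeneity and monotonicity, PN = (RR − 1) / RR = 1 − 1/RR.
PN = (2.79 − 1) / 2.79 = 1.79 / 2.79 ≈ 0.6416

PN ≈ 0.642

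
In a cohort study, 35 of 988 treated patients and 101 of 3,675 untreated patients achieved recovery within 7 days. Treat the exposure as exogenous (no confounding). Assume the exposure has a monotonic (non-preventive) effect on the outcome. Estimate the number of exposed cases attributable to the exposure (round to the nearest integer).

about 8 cases

p₁ = P(outcome | exposed) = 35/988 = 0.035425
p₀ = P(outcome | unexposed) = 101/3675 = 0.027483
PN = (p₁ − p₀)/p₁ = (0.035425 − 0.027483) / 0.035425 ≈ 0.22419.
Attributable cases ≈ PN × (exposed cases) = 0.22419 × 35 ≈ 7.85.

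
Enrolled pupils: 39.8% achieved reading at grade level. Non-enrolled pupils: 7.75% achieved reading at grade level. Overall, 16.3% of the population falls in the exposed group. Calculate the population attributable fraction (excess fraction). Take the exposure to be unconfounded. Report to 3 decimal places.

p₁ = 0.398, p₀ = 0.0775.
Overall risk P(Y=1) = π·p₁ + (1−π)·p₀ = 0.163×0.398 + 0.837×0.0775 = 0.12974.
Under exogeneity, PAF = [P(Y=1) − p₀] / P(Y=1).
PAF = (0.12974 − 0.0775) / 0.12974 ≈ 0.4027

PAF ≈ 0.403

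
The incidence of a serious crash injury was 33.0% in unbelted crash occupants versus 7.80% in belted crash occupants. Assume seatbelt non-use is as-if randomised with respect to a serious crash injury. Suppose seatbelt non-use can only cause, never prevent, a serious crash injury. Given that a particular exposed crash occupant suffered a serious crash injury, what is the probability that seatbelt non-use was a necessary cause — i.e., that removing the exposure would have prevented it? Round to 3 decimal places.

p₁ = 0.33, p₀ = 0.078.
Under exogeneity and monotonicity, PN = (p₁ − p₀) / p₁.
PN = (0.33 − 0.078) / 0.33 = 0.252 / 0.33 ≈ 0.7636

PN ≈ 0.764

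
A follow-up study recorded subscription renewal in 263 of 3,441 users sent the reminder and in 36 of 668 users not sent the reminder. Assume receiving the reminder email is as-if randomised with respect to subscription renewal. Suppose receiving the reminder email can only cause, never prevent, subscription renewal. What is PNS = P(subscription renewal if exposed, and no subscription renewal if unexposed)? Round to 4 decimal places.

PNS ≈ 0.0225

p₁ = P(outcome | exposed) = 263/3441 = 0.076431
p₀ = P(outcome | unexposed) = 36/668 = 0.053892
Under exogeneity and monotonicity, PNS = p₁ − p₀.
PNS = 0.076431 − 0.053892 = 0.022539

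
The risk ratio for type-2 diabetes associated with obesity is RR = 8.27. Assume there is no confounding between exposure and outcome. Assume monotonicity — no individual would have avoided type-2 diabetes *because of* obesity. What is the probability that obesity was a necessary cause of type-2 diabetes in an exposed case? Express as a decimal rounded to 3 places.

PN ≈ 0.879

Under exogeneity and monotonicity, PN = (RR − 1) / RR = 1 − 1/RR.
PN = (8.27 − 1) / 8.27 = 7.27 / 8.27 ≈ 0.8791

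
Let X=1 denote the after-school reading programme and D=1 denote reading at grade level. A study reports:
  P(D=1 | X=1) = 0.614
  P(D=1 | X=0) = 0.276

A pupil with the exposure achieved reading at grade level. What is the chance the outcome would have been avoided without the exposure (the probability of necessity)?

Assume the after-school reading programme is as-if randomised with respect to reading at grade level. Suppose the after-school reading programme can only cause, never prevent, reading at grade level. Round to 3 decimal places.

PN ≈ 0.550

Let p₁ = 0.614, p₀ = 0.276.
Under exogeneity and monotonicity, PN = (p₁ − p₀) / p₁.
PN = (0.614 − 0.276) / 0.614 = 0.338 / 0.614 ≈ 0.5505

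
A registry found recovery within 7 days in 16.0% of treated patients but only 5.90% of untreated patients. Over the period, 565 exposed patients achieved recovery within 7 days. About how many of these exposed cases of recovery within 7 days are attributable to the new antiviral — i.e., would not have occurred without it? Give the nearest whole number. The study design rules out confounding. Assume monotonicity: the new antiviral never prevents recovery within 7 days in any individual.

p₁ = 0.16, p₀ = 0.059.
PN = (p₁ − p₀)/p₁ = (0.16 − 0.059) / 0.16 ≈ 0.63125.
Attributable cases ≈ PN × (exposed cases) = 0.63125 × 565 ≈ 356.66.

about 357 cases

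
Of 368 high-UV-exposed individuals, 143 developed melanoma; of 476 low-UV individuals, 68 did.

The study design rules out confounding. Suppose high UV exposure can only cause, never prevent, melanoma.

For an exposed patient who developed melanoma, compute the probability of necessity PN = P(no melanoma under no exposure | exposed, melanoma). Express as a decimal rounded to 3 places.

p₁ = P(outcome | exposed) = 143/368 = 0.38859
p₀ = P(outcome | unexposed) = 68/476 = 0.14286
Under exogeneity and monotonicity, PN = (p₁ − p₀) / p₁.
PN = (0.38859 − 0.14286) / 0.38859 = 0.24573 / 0.38859 ≈ 0.6324

PN ≈ 0.632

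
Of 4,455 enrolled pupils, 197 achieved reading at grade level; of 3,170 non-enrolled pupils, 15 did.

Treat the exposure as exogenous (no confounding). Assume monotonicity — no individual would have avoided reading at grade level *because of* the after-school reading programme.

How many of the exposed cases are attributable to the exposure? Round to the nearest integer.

about 176 cases

p₁ = P(outcome | exposed) = 197/4455 = 0.04422
p₀ = P(outcome | unexposed) = 15/3170 = 0.0047319
PN = (p₁ − p₀)/p₁ = (0.04422 − 0.0047319) / 0.04422 ≈ 0.89299.
Attributable cases ≈ PN × (exposed cases) = 0.89299 × 197 ≈ 175.92.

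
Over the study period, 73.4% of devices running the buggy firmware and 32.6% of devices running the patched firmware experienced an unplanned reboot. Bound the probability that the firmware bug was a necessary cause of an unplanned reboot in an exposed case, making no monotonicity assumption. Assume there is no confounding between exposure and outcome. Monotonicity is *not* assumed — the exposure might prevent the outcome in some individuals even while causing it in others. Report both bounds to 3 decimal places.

p₁ = 0.734, p₀ = 0.326.
Under exogeneity alone the bounds on PN are max{0,(p₁−p₀)/p₁} ≤ PN ≤ min{1,(1−p₀)/p₁}.
  lower = (p₁ − p₀)/p₁ = 0.408 / 0.734 ≈ 0.5559
  upper = min{1, (1 − p₀)/p₁} = 0.674 / 0.734 ≈ 0.9183

0.556 ≤ PN ≤ 0.918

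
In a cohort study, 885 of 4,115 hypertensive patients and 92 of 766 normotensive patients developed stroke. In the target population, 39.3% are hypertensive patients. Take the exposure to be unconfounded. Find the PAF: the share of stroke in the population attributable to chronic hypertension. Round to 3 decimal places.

PAF ≈ 0.237

p₁ = P(outcome | exposed) = 885/4115 = 0.21507
p₀ = P(outcome | unexposed) = 92/766 = 0.1201
Overall risk P(Y=1) = π·p₁ + (1−π)·p₀ = 0.393×0.21507 + 0.607×0.1201 = 0.15742.
Under exogeneity, PAF = [P(Y=1) − p₀] / P(Y=1).
PAF = (0.15742 − 0.1201) / 0.15742 ≈ 0.2371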